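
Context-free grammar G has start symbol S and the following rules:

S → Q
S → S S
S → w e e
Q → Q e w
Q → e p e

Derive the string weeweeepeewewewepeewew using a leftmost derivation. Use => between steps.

S => SS => weeS => weeSS => weeSSS => weeweeSS => weeweeQS => weeweeQewS => weeweeQewewS => weeweeQewewewS => weeweeepeewewewS => weeweeepeewewewQ => weeweeepeewewewQew => weeweeepeewewewQewew => weeweeepeewewewepeewew

S => SS   [S → S S]
SS => weeS   [S → w e e]
weeS => weeSS   [S → S S]
weeSS => weeSSS   [S → S S]
weeSSS => weeweeSS   [S → w e e]
weeweeSS => weeweeQS   [S → Q]
weeweeQS => weeweeQewS   [Q → Q e w]
weeweeQewS => weeweeQewewS   [Q → Q e w]
weeweeQewewS => weeweeQewewewS   [Q → Q e w]
weeweeQewewewS => weeweeepeewewewS   [Q → e p e]
weeweeepeewewewS => weeweeepeewewewQ   [S → Q]
weeweeepeewewewQ => weeweeepeewewewQew   [Q → Q e w]
weeweeepeewewewQew => weeweeepeewewewQewew   [Q → Q e w]
weeweeepeewewewQewew => weeweeepeewewewepeewew   [Q → e p e]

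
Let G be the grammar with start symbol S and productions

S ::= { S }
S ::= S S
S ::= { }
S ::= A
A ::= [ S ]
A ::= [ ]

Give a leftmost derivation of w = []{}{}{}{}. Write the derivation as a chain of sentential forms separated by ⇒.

S ⇒ SS   [S ::= S S]
SS ⇒ SSS   [S ::= S S]
SSS ⇒ SSSS   [S ::= S S]
SSSS ⇒ SSSSS   [S ::= S S]
SSSSS ⇒ ASSSS   [S ::= A]
ASSSS ⇒ []SSSS   [A ::= [ ]]
[]SSSS ⇒ []{}SSS   [S ::= { }]
[]{}SSS ⇒ []{}{}SS   [S ::= { }]
[]{}{}SS ⇒ []{}{}{}S   [S ::= { }]
[]{}{}{}S ⇒ []{}{}{}{}   [S ::= { }]

S ⇒ SS ⇒ SSS ⇒ SSSS ⇒ SSSSS ⇒ ASSSS ⇒ []SSSS ⇒ []{}SSS ⇒ []{}{}SS ⇒ []{}{}{}S ⇒ []{}{}{}{}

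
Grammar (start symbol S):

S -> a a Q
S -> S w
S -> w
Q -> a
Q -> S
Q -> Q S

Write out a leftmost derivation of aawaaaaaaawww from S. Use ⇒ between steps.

S⇒aaQ⇒aaQS⇒aaQSS⇒aaSSS⇒aawSS⇒aawaaQS⇒aawaaSS⇒aawaaSwS⇒aawaaaaQwS⇒aawaaaaSwS⇒aawaaaaSwwS⇒aawaaaaaaQwwS⇒aawaaaaaaawwS⇒aawaaaaaaawww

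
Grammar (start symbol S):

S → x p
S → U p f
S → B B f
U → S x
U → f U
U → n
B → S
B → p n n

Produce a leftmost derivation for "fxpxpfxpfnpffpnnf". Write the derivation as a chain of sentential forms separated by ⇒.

S⇒BBf⇒SBf⇒BBfBf⇒SBfBf⇒UpfBfBf⇒fUpfBfBf⇒fSxpfBfBf⇒fUpfxpfBfBf⇒fSxpfxpfBfBf⇒fxpxpfxpfBfBf⇒fxpxpfxpfSfBf⇒fxpxpfxpfUpffBf⇒fxpxpfxpfnpffBf⇒fxpxpfxpfnpffpnnf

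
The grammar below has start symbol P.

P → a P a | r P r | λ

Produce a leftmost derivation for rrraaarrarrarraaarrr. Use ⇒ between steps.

P ⇒ rPr ⇒ rrPrr ⇒ rrrPrrr ⇒ rrraParrr ⇒ rrraaPaarrr ⇒ rrraaaPaaarrr ⇒ rrraaarPraaarrr ⇒ rrraaarrPrraaarrr ⇒ rrraaarraParraaarrr ⇒ rrraaarrarPrarraaarrr ⇒ rrraaarrarrarraaarrr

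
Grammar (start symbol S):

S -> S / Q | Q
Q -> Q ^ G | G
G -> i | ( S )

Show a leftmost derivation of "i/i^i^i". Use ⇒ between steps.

S ⇒ S/Q   [S -> S / Q]
S/Q ⇒ Q/Q   [S -> Q]
Q/Q ⇒ G/Q   [Q -> G]
G/Q ⇒ i/Q   [G -> i]
i/Q ⇒ i/Q^G   [Q -> Q ^ G]
i/Q^G ⇒ i/Q^G^G   [Q -> Q ^ G]
i/Q^G^G ⇒ i/G^G^G   [Q -> G]
i/G^G^G ⇒ i/i^G^G   [G -> i]
i/i^G^G ⇒ i/i^i^G   [G -> i]
i/i^i^G ⇒ i/i^i^i   [G -> i]

S ⇒ S/Q ⇒ Q/Q ⇒ G/Q ⇒ i/Q ⇒ i/Q^G ⇒ i/Q^G^G ⇒ i/G^G^G ⇒ i/i^G^G ⇒ i/i^i^G ⇒ i/i^i^i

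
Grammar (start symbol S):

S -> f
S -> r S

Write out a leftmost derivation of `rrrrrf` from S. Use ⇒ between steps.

S ⇒ rS   [S -> r S]
rS ⇒ rrS   [S -> r S]
rrS ⇒ rrrS   [S -> r S]
rrrS ⇒ rrrrS   [S -> r S]
rrrrS ⇒ rrrrrS   [S -> r S]
rrrrrS ⇒ rrrrrf   [S -> f]

S⇒rS⇒rrS⇒rrrS⇒rrrrS⇒rrrrrS⇒rrrrrf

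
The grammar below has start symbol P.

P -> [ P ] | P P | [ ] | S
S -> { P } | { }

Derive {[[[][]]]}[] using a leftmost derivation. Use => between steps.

P => PP   [P -> P P]
PP => SP   [P -> S]
SP => {P}P   [S -> { P }]
{P}P => {[P]}P   [P -> [ P ]]
{[P]}P => {[[P]]}P   [P -> [ P ]]
{[[P]]}P => {[[PP]]}P   [P -> P P]
{[[PP]]}P => {[[[]P]]}P   [P -> [ ]]
{[[[]P]]}P => {[[[][]]]}P   [P -> [ ]]
{[[[][]]]}P => {[[[][]]]}[]   [P -> [ ]]

P => PP => SP => {P}P => {[P]}P => {[[P]]}P => {[[PP]]}P => {[[[]P]]}P => {[[[][]]]}P => {[[[][]]]}[]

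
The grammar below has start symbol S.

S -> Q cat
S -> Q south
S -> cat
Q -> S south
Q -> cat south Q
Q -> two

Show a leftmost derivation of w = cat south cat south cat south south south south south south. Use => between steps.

S => Q south   [S -> Q south]
Q south => S south south   [Q -> S south]
S south south => Q south south south   [S -> Q south]
Q south south south => cat south Q south south south   [Q -> cat south Q]
cat south Q south south south => cat south cat south Q south south south   [Q -> cat south Q]
cat south cat south Q south south south => cat south cat south S south south south south   [Q -> S south]
cat south cat south S south south south south => cat south cat south Q south south south south south   [S -> Q south]
cat south cat south Q south south south south south => cat south cat south S south south south south south south   [Q -> S south]
cat south cat south S south south south south south south => cat south cat south cat south south south south south south   [S -> cat]

S => Q south => S south south => Q south south south => cat south Q south south south => cat south cat south Q south south south => cat south cat south S south south south south => cat south cat south Q south south south south south => cat south cat south S south south south south south south => cat south cat south cat south south south south south south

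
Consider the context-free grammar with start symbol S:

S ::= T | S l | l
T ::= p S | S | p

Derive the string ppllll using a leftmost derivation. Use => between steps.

S => Sl => Sll => Slll => Sllll => Tllll => pSllll => pTllll => ppllll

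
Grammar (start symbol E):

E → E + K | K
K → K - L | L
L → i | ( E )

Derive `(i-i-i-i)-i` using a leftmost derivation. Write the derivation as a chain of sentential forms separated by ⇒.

E ⇒ K   [E → K]
K ⇒ K-L   [K → K - L]
K-L ⇒ L-L   [K → L]
L-L ⇒ (E)-L   [L → ( E )]
(E)-L ⇒ (K)-L   [E → K]
(K)-L ⇒ (K-L)-L   [K → K - L]
(K-L)-L ⇒ (K-L-L)-L   [K → K - L]
(K-L-L)-L ⇒ (K-L-L-L)-L   [K → K - L]
(K-L-L-L)-L ⇒ (L-L-L-L)-L   [K → L]
(L-L-L-L)-L ⇒ (i-L-L-L)-L   [L → i]
(i-L-L-L)-L ⇒ (i-i-L-L)-L   [L → i]
(i-i-L-L)-L ⇒ (i-i-i-L)-L   [L → i]
(i-i-i-L)-L ⇒ (i-i-i-i)-L   [L → i]
(i-i-i-i)-L ⇒ (i-i-i-i)-i   [L → i]

E ⇒ K ⇒ K-L ⇒ L-L ⇒ (E)-L ⇒ (K)-L ⇒ (K-L)-L ⇒ (K-L-L)-L ⇒ (K-L-L-L)-L ⇒ (L-L-L-L)-L ⇒ (i-L-L-L)-L ⇒ (i-i-L-L)-L ⇒ (i-i-i-L)-L ⇒ (i-i-i-i)-L ⇒ (i-i-i-i)-i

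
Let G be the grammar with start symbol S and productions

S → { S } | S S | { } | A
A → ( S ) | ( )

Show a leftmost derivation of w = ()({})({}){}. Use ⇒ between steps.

S ⇒ SS ⇒ SSS ⇒ ASS ⇒ ()SS ⇒ ()SSS ⇒ ()ASS ⇒ ()(S)SS ⇒ ()({})SS ⇒ ()({})AS ⇒ ()({})(S)S ⇒ ()({})({})S ⇒ ()({})({}){}

S ⇒ SS   [S → S S]
SS ⇒ SSS   [S → S S]
SSS ⇒ ASS   [S → A]
ASS ⇒ ()SS   [A → ( )]
()SS ⇒ ()SSS   [S → S S]
()SSS ⇒ ()ASS   [S → A]
()ASS ⇒ ()(S)SS   [A → ( S )]
()(S)SS ⇒ ()({})SS   [S → { }]
()({})SS ⇒ ()({})AS   [S → A]
()({})AS ⇒ ()({})(S)S   [A → ( S )]
()({})(S)S ⇒ ()({})({})S   [S → { }]
()({})({})S ⇒ ()({})({}){}   [S → { }]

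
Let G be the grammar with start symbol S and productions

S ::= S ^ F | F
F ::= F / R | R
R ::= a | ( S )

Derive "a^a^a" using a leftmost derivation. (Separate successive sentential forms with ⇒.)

S ⇒ S^F ⇒ S^F^F ⇒ F^F^F ⇒ R^F^F ⇒ a^F^F ⇒ a^R^F ⇒ a^a^F ⇒ a^a^R ⇒ a^a^a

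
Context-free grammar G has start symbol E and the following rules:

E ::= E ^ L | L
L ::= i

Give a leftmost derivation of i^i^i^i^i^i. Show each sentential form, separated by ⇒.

E ⇒ E^L   [E ::= E ^ L]
E^L ⇒ E^L^L   [E ::= E ^ L]
E^L^L ⇒ E^L^L^L   [E ::= E ^ L]
E^L^L^L ⇒ E^L^L^L^L   [E ::= E ^ L]
E^L^L^L^L ⇒ E^L^L^L^L^L   [E ::= E ^ L]
E^L^L^L^L^L ⇒ L^L^L^L^L^L   [E ::= L]
L^L^L^L^L^L ⇒ i^L^L^L^L^L   [L ::= i]
i^L^L^L^L^L ⇒ i^i^L^L^L^L   [L ::= i]
i^i^L^L^L^L ⇒ i^i^i^L^L^L   [L ::= i]
i^i^i^L^L^L ⇒ i^i^i^i^L^L   [L ::= i]
i^i^i^i^L^L ⇒ i^i^i^i^i^L   [L ::= i]
i^i^i^i^i^L ⇒ i^i^i^i^i^i   [L ::= i]

E ⇒ E^L ⇒ E^L^L ⇒ E^L^L^L ⇒ E^L^L^L^L ⇒ E^L^L^L^L^L ⇒ L^L^L^L^L^L ⇒ i^L^L^L^L^L ⇒ i^i^L^L^L^L ⇒ i^i^i^L^L^L ⇒ i^i^i^i^L^L ⇒ i^i^i^i^i^L ⇒ i^i^i^i^i^i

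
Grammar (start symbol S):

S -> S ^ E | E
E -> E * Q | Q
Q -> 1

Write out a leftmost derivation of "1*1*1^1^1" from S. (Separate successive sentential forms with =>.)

S => S^E   [S -> S ^ E]
S^E => S^E^E   [S -> S ^ E]
S^E^E => E^E^E   [S -> E]
E^E^E => E*Q^E^E   [E -> E * Q]
E*Q^E^E => E*Q*Q^E^E   [E -> E * Q]
E*Q*Q^E^E => Q*Q*Q^E^E   [E -> Q]
Q*Q*Q^E^E => 1*Q*Q^E^E   [Q -> 1]
1*Q*Q^E^E => 1*1*Q^E^E   [Q -> 1]
1*1*Q^E^E => 1*1*1^E^E   [Q -> 1]
1*1*1^E^E => 1*1*1^Q^E   [E -> Q]
1*1*1^Q^E => 1*1*1^1^E   [Q -> 1]
1*1*1^1^E => 1*1*1^1^Q   [E -> Q]
1*1*1^1^Q => 1*1*1^1^1   [Q -> 1]

S => S^E => S^E^E => E^E^E => E*Q^E^E => E*Q*Q^E^E => Q*Q*Q^E^E => 1*Q*Q^E^E => 1*1*Q^E^E => 1*1*1^E^E => 1*1*1^Q^E => 1*1*1^1^E => 1*1*1^1^Q => 1*1*1^1^1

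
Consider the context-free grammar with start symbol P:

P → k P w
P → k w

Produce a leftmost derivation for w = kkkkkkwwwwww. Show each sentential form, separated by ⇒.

P⇒kPw⇒kkPww⇒kkkPwww⇒kkkkPwwww⇒kkkkkPwwwww⇒kkkkkkwwwwww

P ⇒ kPw   [P → k P w]
kPw ⇒ kkPww   [P → k P w]
kkPww ⇒ kkkPwww   [P → k P w]
kkkPwww ⇒ kkkkPwwww   [P → k P w]
kkkkPwwww ⇒ kkkkkPwwwww   [P → k P w]
kkkkkPwwwww ⇒ kkkkkkwwwwww   [P → k w]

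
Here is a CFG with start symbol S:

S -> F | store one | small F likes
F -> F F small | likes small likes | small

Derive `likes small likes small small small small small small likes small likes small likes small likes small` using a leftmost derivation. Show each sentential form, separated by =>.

S => F => F F small => F F small F small => F F small F small F small => F F small F small F small F small => F F small F small F small F small F small => likes small likes F small F small F small F small F small => likes small likes small small F small F small F small F small => likes small likes small small small small F small F small F small => likes small likes small small small small small small F small F small => likes small likes small small small small small small likes small likes small F small => likes small likes small small small small small small likes small likes small likes small likes small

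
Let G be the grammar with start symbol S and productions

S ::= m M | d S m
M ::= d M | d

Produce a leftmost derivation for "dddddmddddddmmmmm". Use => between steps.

S => dSm => ddSmm => dddSmmm => ddddSmmmm => dddddSmmmmm => dddddmMmmmmm => dddddmdMmmmmm => dddddmddMmmmmm => dddddmdddMmmmmm => dddddmddddMmmmmm => dddddmdddddMmmmmm => dddddmddddddmmmmm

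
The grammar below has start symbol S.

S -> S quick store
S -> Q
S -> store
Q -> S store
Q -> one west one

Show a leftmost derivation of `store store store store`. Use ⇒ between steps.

S ⇒ Q   [S -> Q]
Q ⇒ S store   [Q -> S store]
S store ⇒ Q store   [S -> Q]
Q store ⇒ S store store   [Q -> S store]
S store store ⇒ Q store store   [S -> Q]
Q store store ⇒ S store store store   [Q -> S store]
S store store store ⇒ store store store store   [S -> store]

S ⇒ Q ⇒ S store ⇒ Q store ⇒ S store store ⇒ Q store store ⇒ S store store store ⇒ store store store store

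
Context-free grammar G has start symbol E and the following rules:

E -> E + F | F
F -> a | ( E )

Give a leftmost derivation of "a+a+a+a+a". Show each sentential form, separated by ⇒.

E ⇒ E+F   [E -> E + F]
E+F ⇒ E+F+F   [E -> E + F]
E+F+F ⇒ E+F+F+F   [E -> E + F]
E+F+F+F ⇒ E+F+F+F+F   [E -> E + F]
E+F+F+F+F ⇒ F+F+F+F+F   [E -> F]
F+F+F+F+F ⇒ a+F+F+F+F   [F -> a]
a+F+F+F+F ⇒ a+a+F+F+F   [F -> a]
a+a+F+F+F ⇒ a+a+a+F+F   [F -> a]
a+a+a+F+F ⇒ a+a+a+a+F   [F -> a]
a+a+a+a+F ⇒ a+a+a+a+a   [F -> a]

E⇒E+F⇒E+F+F⇒E+F+F+F⇒E+F+F+F+F⇒F+F+F+F+F⇒a+F+F+F+F⇒a+a+F+F+F⇒a+a+a+F+F⇒a+a+a+a+F⇒a+a+a+a+a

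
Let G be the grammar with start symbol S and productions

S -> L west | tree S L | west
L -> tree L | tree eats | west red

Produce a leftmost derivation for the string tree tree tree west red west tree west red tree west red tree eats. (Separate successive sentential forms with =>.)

S => tree S L   [S -> tree S L]
tree S L => tree tree S L L   [S -> tree S L]
tree tree S L L => tree tree tree S L L L   [S -> tree S L]
tree tree tree S L L L => tree tree tree L west L L L   [S -> L west]
tree tree tree L west L L L => tree tree tree west red west L L L   [L -> west red]
tree tree tree west red west L L L => tree tree tree west red west tree L L L   [L -> tree L]
tree tree tree west red west tree L L L => tree tree tree west red west tree west red L L   [L -> west red]
tree tree tree west red west tree west red L L => tree tree tree west red west tree west red tree L L   [L -> tree L]
tree tree tree west red west tree west red tree L L => tree tree tree west red west tree west red tree west red L   [L -> west red]
tree tree tree west red west tree west red tree west red L => tree tree tree west red west tree west red tree west red tree eats   [L -> tree eats]

S => tree S L => tree tree S L L => tree tree tree S L L L => tree tree tree L west L L L => tree tree tree west red west L L L => tree tree tree west red west tree L L L => tree tree tree west red west tree west red L L => tree tree tree west red west tree west red tree L L => tree tree tree west red west tree west red tree west red L => tree tree tree west red west tree west red tree west red tree eats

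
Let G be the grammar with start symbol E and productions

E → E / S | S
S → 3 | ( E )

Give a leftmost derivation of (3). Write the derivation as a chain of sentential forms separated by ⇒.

E ⇒ S ⇒ (E) ⇒ (S) ⇒ (3)

E ⇒ S   [E → S]
S ⇒ (E)   [S → ( E )]
(E) ⇒ (S)   [E → S]
(S) ⇒ (3)   [S → 3]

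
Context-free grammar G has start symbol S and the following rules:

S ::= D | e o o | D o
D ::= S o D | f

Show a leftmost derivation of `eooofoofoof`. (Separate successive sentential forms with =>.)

S => D   [S ::= D]
D => SoD   [D ::= S o D]
SoD => DooD   [S ::= D o]
DooD => SoDooD   [D ::= S o D]
SoDooD => eoooDooD   [S ::= e o o]
eoooDooD => eoooSoDooD   [D ::= S o D]
eoooSoDooD => eoooDooDooD   [S ::= D o]
eoooDooDooD => eooofooDooD   [D ::= f]
eooofooDooD => eooofoofooD   [D ::= f]
eooofoofooD => eooofoofoof   [D ::= f]

S=>D=>SoD=>DooD=>SoDooD=>eoooDooD=>eoooSoDooD=>eoooDooDooD=>eooofooDooD=>eooofoofooD=>eooofoofoof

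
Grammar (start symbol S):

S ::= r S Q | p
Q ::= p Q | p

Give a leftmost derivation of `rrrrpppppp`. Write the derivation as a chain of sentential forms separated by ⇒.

S ⇒ rSQ ⇒ rrSQQ ⇒ rrrSQQQ ⇒ rrrrSQQQQ ⇒ rrrrpQQQQ ⇒ rrrrppQQQQ ⇒ rrrrpppQQQ ⇒ rrrrppppQQ ⇒ rrrrpppppQ ⇒ rrrrpppppp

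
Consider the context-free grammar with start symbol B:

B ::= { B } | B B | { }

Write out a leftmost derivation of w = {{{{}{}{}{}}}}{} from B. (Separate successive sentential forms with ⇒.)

B ⇒ BB ⇒ {B}B ⇒ {{B}}B ⇒ {{{B}}}B ⇒ {{{BB}}}B ⇒ {{{BBB}}}B ⇒ {{{BBBB}}}B ⇒ {{{{}BBB}}}B ⇒ {{{{}{}BB}}}B ⇒ {{{{}{}{}B}}}B ⇒ {{{{}{}{}{}}}}B ⇒ {{{{}{}{}{}}}}{}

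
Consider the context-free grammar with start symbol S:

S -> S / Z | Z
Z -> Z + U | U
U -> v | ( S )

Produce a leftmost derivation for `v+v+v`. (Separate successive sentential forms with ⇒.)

S ⇒ Z   [S -> Z]
Z ⇒ Z+U   [Z -> Z + U]
Z+U ⇒ Z+U+U   [Z -> Z + U]
Z+U+U ⇒ U+U+U   [Z -> U]
U+U+U ⇒ v+U+U   [U -> v]
v+U+U ⇒ v+v+U   [U -> v]
v+v+U ⇒ v+v+v   [U -> v]

S ⇒ Z ⇒ Z+U ⇒ Z+U+U ⇒ U+U+U ⇒ v+U+U ⇒ v+v+U ⇒ v+v+v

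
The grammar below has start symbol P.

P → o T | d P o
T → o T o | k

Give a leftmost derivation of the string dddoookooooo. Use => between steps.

P => dPo   [P → d P o]
dPo => ddPoo   [P → d P o]
ddPoo => dddPooo   [P → d P o]
dddPooo => dddoTooo   [P → o T]
dddoTooo => dddooToooo   [T → o T o]
dddooToooo => dddoooTooooo   [T → o T o]
dddoooTooooo => dddoookooooo   [T → k]

P => dPo => ddPoo => dddPooo => dddoTooo => dddooToooo => dddoooTooooo => dddoookooooo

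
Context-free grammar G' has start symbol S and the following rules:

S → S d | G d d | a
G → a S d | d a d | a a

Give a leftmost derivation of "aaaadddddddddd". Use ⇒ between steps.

S⇒Sd⇒Sdd⇒Gdddd⇒aSddddd⇒aGddddddd⇒aaSdddddddd⇒aaGdddddddddd⇒aaaadddddddddd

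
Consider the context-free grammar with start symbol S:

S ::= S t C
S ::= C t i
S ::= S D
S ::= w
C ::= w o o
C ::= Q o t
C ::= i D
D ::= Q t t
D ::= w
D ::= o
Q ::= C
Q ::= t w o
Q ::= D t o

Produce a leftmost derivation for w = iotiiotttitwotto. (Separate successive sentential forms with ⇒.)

S ⇒ SD ⇒ StCD ⇒ SDtCD ⇒ CtiDtCD ⇒ iDtiDtCD ⇒ iotiDtCD ⇒ iotiQtttCD ⇒ iotiCtttCD ⇒ iotiiDtttCD ⇒ iotiiotttCD ⇒ iotiiotttiDD ⇒ iotiiotttiQttD ⇒ iotiiotttitwottD ⇒ iotiiotttitwotto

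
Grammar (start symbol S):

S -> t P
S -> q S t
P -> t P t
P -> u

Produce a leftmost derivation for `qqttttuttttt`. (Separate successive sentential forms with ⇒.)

S ⇒ qSt   [S -> q S t]
qSt ⇒ qqStt   [S -> q S t]
qqStt ⇒ qqtPtt   [S -> t P]
qqtPtt ⇒ qqttPttt   [P -> t P t]
qqttPttt ⇒ qqtttPtttt   [P -> t P t]
qqtttPtttt ⇒ qqttttPttttt   [P -> t P t]
qqttttPttttt ⇒ qqttttuttttt   [P -> u]

S ⇒ qSt ⇒ qqStt ⇒ qqtPtt ⇒ qqttPttt ⇒ qqtttPtttt ⇒ qqttttPttttt ⇒ qqttttuttttt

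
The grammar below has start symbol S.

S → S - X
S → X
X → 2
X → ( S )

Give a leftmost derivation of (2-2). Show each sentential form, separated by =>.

S => X   [S → X]
X => (S)   [X → ( S )]
(S) => (S-X)   [S → S - X]
(S-X) => (X-X)   [S → X]
(X-X) => (2-X)   [X → 2]
(2-X) => (2-2)   [X → 2]

S=>X=>(S)=>(S-X)=>(X-X)=>(2-X)=>(2-2)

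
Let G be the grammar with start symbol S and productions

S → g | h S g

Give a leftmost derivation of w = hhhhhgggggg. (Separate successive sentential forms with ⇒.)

S⇒hSg⇒hhSgg⇒hhhSggg⇒hhhhSgggg⇒hhhhhSggggg⇒hhhhhgggggg

S ⇒ hSg   [S → h S g]
hSg ⇒ hhSgg   [S → h S g]
hhSgg ⇒ hhhSggg   [S → h S g]
hhhSggg ⇒ hhhhSgggg   [S → h S g]
hhhhSgggg ⇒ hhhhhSggggg   [S → h S g]
hhhhhSggggg ⇒ hhhhhgggggg   [S → g]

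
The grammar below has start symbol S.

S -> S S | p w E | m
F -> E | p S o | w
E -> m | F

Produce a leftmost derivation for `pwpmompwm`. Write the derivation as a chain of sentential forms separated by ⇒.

S ⇒ SS   [S -> S S]
SS ⇒ SSS   [S -> S S]
SSS ⇒ pwESS   [S -> p w E]
pwESS ⇒ pwFSS   [E -> F]
pwFSS ⇒ pwpSoSS   [F -> p S o]
pwpSoSS ⇒ pwpmoSS   [S -> m]
pwpmoSS ⇒ pwpmomS   [S -> m]
pwpmomS ⇒ pwpmompwE   [S -> p w E]
pwpmompwE ⇒ pwpmompwm   [E -> m]

S ⇒ SS ⇒ SSS ⇒ pwESS ⇒ pwFSS ⇒ pwpSoSS ⇒ pwpmoSS ⇒ pwpmomS ⇒ pwpmompwE ⇒ pwpmompwm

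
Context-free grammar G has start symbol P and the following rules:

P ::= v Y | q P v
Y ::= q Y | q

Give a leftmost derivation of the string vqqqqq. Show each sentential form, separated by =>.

P => vY => vqY => vqqY => vqqqY => vqqqqY => vqqqqq

P => vY   [P ::= v Y]
vY => vqY   [Y ::= q Y]
vqY => vqqY   [Y ::= q Y]
vqqY => vqqqY   [Y ::= q Y]
vqqqY => vqqqqY   [Y ::= q Y]
vqqqqY => vqqqqq   [Y ::= q]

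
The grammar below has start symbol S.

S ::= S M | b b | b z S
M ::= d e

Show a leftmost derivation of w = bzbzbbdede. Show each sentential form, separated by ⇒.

S ⇒ SM ⇒ bzSM ⇒ bzSMM ⇒ bzbzSMM ⇒ bzbzbbMM ⇒ bzbzbbdeM ⇒ bzbzbbdede

S ⇒ SM   [S ::= S M]
SM ⇒ bzSM   [S ::= b z S]
bzSM ⇒ bzSMM   [S ::= S M]
bzSMM ⇒ bzbzSMM   [S ::= b z S]
bzbzSMM ⇒ bzbzbbMM   [S ::= b b]
bzbzbbMM ⇒ bzbzbbdeM   [M ::= d e]
bzbzbbdeM ⇒ bzbzbbdede   [M ::= d e]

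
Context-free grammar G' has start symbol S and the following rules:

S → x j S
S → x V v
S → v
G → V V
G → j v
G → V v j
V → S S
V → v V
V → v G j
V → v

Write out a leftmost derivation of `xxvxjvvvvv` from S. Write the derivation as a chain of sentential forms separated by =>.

S => xVv => xSSv => xxVvSv => xxvVvSv => xxvSSvSv => xxvxjSSvSv => xxvxjvSvSv => xxvxjvvvSv => xxvxjvvvvv

S => xVv   [S → x V v]
xVv => xSSv   [V → S S]
xSSv => xxVvSv   [S → x V v]
xxVvSv => xxvVvSv   [V → v V]
xxvVvSv => xxvSSvSv   [V → S S]
xxvSSvSv => xxvxjSSvSv   [S → x j S]
xxvxjSSvSv => xxvxjvSvSv   [S → v]
xxvxjvSvSv => xxvxjvvvSv   [S → v]
xxvxjvvvSv => xxvxjvvvvv   [S → v]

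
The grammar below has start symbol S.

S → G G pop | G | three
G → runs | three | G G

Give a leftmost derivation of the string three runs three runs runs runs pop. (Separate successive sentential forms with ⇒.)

S ⇒ G G pop ⇒ G G G pop ⇒ G G G G pop ⇒ three G G G pop ⇒ three runs G G pop ⇒ three runs G G G pop ⇒ three runs three G G pop ⇒ three runs three runs G pop ⇒ three runs three runs G G pop ⇒ three runs three runs runs G pop ⇒ three runs three runs runs runs pop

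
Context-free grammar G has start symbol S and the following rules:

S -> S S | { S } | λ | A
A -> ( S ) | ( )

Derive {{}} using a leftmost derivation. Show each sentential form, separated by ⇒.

S⇒{S}⇒{{S}}⇒{{}}

S ⇒ {S}   [S -> { S }]
{S} ⇒ {{S}}   [S -> { S }]
{{S}} ⇒ {{}}   [S -> λ]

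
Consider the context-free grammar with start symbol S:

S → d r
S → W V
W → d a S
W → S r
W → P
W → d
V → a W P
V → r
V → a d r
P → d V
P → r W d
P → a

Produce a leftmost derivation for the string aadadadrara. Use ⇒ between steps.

S⇒WV⇒PV⇒aV⇒aaWP⇒aaSrP⇒aaWVrP⇒aadVrP⇒aadaWPrP⇒aadadaSPrP⇒aadadadrPrP⇒aadadadrarP⇒aadadadrara

S ⇒ WV   [S → W V]
WV ⇒ PV   [W → P]
PV ⇒ aV   [P → a]
aV ⇒ aaWP   [V → a W P]
aaWP ⇒ aaSrP   [W → S r]
aaSrP ⇒ aaWVrP   [S → W V]
aaWVrP ⇒ aadVrP   [W → d]
aadVrP ⇒ aadaWPrP   [V → a W P]
aadaWPrP ⇒ aadadaSPrP   [W → d a S]
aadadaSPrP ⇒ aadadadrPrP   [S → d r]
aadadadrPrP ⇒ aadadadrarP   [P → a]
aadadadrarP ⇒ aadadadrara   [P → a]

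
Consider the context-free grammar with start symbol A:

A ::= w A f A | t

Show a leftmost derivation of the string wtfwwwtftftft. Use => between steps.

A => wAfA   [A ::= w A f A]
wAfA => wtfA   [A ::= t]
wtfA => wtfwAfA   [A ::= w A f A]
wtfwAfA => wtfwwAfAfA   [A ::= w A f A]
wtfwwAfAfA => wtfwwwAfAfAfA   [A ::= w A f A]
wtfwwwAfAfAfA => wtfwwwtfAfAfA   [A ::= t]
wtfwwwtfAfAfA => wtfwwwtftfAfA   [A ::= t]
wtfwwwtftfAfA => wtfwwwtftftfA   [A ::= t]
wtfwwwtftftfA => wtfwwwtftftft   [A ::= t]

A => wAfA => wtfA => wtfwAfA => wtfwwAfAfA => wtfwwwAfAfAfA => wtfwwwtfAfAfA => wtfwwwtftfAfA => wtfwwwtftftfA => wtfwwwtftftft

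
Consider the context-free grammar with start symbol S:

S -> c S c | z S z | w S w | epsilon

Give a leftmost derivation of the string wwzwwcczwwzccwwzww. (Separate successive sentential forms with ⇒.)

S⇒wSw⇒wwSww⇒wwzSzww⇒wwzwSwzww⇒wwzwwSwwzww⇒wwzwwcScwwzww⇒wwzwwccSccwwzww⇒wwzwwcczSzccwwzww⇒wwzwwcczwSwzccwwzww⇒wwzwwcczwwzccwwzww

S ⇒ wSw   [S -> w S w]
wSw ⇒ wwSww   [S -> w S w]
wwSww ⇒ wwzSzww   [S -> z S z]
wwzSzww ⇒ wwzwSwzww   [S -> w S w]
wwzwSwzww ⇒ wwzwwSwwzww   [S -> w S w]
wwzwwSwwzww ⇒ wwzwwcScwwzww   [S -> c S c]
wwzwwcScwwzww ⇒ wwzwwccSccwwzww   [S -> c S c]
wwzwwccSccwwzww ⇒ wwzwwcczSzccwwzww   [S -> z S z]
wwzwwcczSzccwwzww ⇒ wwzwwcczwSwzccwwzww   [S -> w S w]
wwzwwcczwSwzccwwzww ⇒ wwzwwcczwwzccwwzww   [S -> epsilon]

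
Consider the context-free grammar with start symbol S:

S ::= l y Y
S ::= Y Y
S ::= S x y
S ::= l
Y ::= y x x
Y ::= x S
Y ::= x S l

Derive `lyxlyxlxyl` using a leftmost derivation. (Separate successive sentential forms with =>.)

S => lyY   [S ::= l y Y]
lyY => lyxS   [Y ::= x S]
lyxS => lyxlyY   [S ::= l y Y]
lyxlyY => lyxlyxSl   [Y ::= x S l]
lyxlyxSl => lyxlyxSxyl   [S ::= S x y]
lyxlyxSxyl => lyxlyxlxyl   [S ::= l]

S => lyY => lyxS => lyxlyY => lyxlyxSl => lyxlyxSxyl => lyxlyxlxyl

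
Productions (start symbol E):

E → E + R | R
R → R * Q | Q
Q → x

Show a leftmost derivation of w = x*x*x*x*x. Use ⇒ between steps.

E ⇒ R ⇒ R*Q ⇒ R*Q*Q ⇒ R*Q*Q*Q ⇒ R*Q*Q*Q*Q ⇒ Q*Q*Q*Q*Q ⇒ x*Q*Q*Q*Q ⇒ x*x*Q*Q*Q ⇒ x*x*x*Q*Q ⇒ x*x*x*x*Q ⇒ x*x*x*x*x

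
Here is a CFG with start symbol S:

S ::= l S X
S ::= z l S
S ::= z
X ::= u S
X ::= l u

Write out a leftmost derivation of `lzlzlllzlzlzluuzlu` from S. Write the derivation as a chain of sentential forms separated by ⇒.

S ⇒ lSX ⇒ lzlSX ⇒ lzlzlSX ⇒ lzlzllSXX ⇒ lzlzlllSXXX ⇒ lzlzlllzlSXXX ⇒ lzlzlllzlzlSXXX ⇒ lzlzlllzlzlzXXX ⇒ lzlzlllzlzlzluXX ⇒ lzlzlllzlzlzluuSX ⇒ lzlzlllzlzlzluuzX ⇒ lzlzlllzlzlzluuzlu

S ⇒ lSX   [S ::= l S X]
lSX ⇒ lzlSX   [S ::= z l S]
lzlSX ⇒ lzlzlSX   [S ::= z l S]
lzlzlSX ⇒ lzlzllSXX   [S ::= l S X]
lzlzllSXX ⇒ lzlzlllSXXX   [S ::= l S X]
lzlzlllSXXX ⇒ lzlzlllzlSXXX   [S ::= z l S]
lzlzlllzlSXXX ⇒ lzlzlllzlzlSXXX   [S ::= z l S]
lzlzlllzlzlSXXX ⇒ lzlzlllzlzlzXXX   [S ::= z]
lzlzlllzlzlzXXX ⇒ lzlzlllzlzlzluXX   [X ::= l u]
lzlzlllzlzlzluXX ⇒ lzlzlllzlzlzluuSX   [X ::= u S]
lzlzlllzlzlzluuSX ⇒ lzlzlllzlzlzluuzX   [S ::= z]
lzlzlllzlzlzluuzX ⇒ lzlzlllzlzlzluuzlu   [X ::= l u]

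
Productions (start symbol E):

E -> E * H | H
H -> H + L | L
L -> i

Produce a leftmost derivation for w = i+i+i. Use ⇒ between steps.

E ⇒ H   [E -> H]
H ⇒ H+L   [H -> H + L]
H+L ⇒ H+L+L   [H -> H + L]
H+L+L ⇒ L+L+L   [H -> L]
L+L+L ⇒ i+L+L   [L -> i]
i+L+L ⇒ i+i+L   [L -> i]
i+i+L ⇒ i+i+i   [L -> i]

E ⇒ H ⇒ H+L ⇒ H+L+L ⇒ L+L+L ⇒ i+L+L ⇒ i+i+L ⇒ i+i+i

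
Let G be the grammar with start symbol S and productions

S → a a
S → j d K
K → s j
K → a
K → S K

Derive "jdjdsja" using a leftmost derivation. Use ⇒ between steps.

S ⇒ jdK ⇒ jdSK ⇒ jdjdKK ⇒ jdjdsjK ⇒ jdjdsja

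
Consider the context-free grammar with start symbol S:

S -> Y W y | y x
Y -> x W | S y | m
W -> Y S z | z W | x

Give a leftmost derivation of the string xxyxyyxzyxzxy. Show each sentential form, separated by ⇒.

S ⇒ YWy   [S -> Y W y]
YWy ⇒ xWWy   [Y -> x W]
xWWy ⇒ xYSzWy   [W -> Y S z]
xYSzWy ⇒ xxWSzWy   [Y -> x W]
xxWSzWy ⇒ xxYSzSzWy   [W -> Y S z]
xxYSzSzWy ⇒ xxSySzSzWy   [Y -> S y]
xxSySzSzWy ⇒ xxyxySzSzWy   [S -> y x]
xxyxySzSzWy ⇒ xxyxyyxzSzWy   [S -> y x]
xxyxyyxzSzWy ⇒ xxyxyyxzyxzWy   [S -> y x]
xxyxyyxzyxzWy ⇒ xxyxyyxzyxzxy   [W -> x]

S ⇒ YWy ⇒ xWWy ⇒ xYSzWy ⇒ xxWSzWy ⇒ xxYSzSzWy ⇒ xxSySzSzWy ⇒ xxyxySzSzWy ⇒ xxyxyyxzSzWy ⇒ xxyxyyxzyxzWy ⇒ xxyxyyxzyxzxy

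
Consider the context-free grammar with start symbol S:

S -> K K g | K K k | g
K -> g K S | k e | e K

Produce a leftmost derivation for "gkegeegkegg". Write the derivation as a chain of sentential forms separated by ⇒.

S ⇒ KKg   [S -> K K g]
KKg ⇒ gKSKg   [K -> g K S]
gKSKg ⇒ gkeSKg   [K -> k e]
gkeSKg ⇒ gkegKg   [S -> g]
gkegKg ⇒ gkegeKg   [K -> e K]
gkegeKg ⇒ gkegeeKg   [K -> e K]
gkegeeKg ⇒ gkegeegKSg   [K -> g K S]
gkegeegKSg ⇒ gkegeegkeSg   [K -> k e]
gkegeegkeSg ⇒ gkegeegkegg   [S -> g]

S⇒KKg⇒gKSKg⇒gkeSKg⇒gkegKg⇒gkegeKg⇒gkegeeKg⇒gkegeegKSg⇒gkegeegkeSg⇒gkegeegkegg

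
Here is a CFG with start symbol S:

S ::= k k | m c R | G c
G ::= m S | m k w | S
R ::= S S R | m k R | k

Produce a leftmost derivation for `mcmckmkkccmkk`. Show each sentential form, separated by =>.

S => mcR   [S ::= m c R]
mcR => mcSSR   [R ::= S S R]
mcSSR => mcmcRSR   [S ::= m c R]
mcmcRSR => mcmckSR   [R ::= k]
mcmckSR => mcmckGcR   [S ::= G c]
mcmckGcR => mcmckScR   [G ::= S]
mcmckScR => mcmckGccR   [S ::= G c]
mcmckGccR => mcmckmSccR   [G ::= m S]
mcmckmSccR => mcmckmkkccR   [S ::= k k]
mcmckmkkccR => mcmckmkkccmkR   [R ::= m k R]
mcmckmkkccmkR => mcmckmkkccmkk   [R ::= k]

S => mcR => mcSSR => mcmcRSR => mcmckSR => mcmckGcR => mcmckScR => mcmckGccR => mcmckmSccR => mcmckmkkccR => mcmckmkkccmkR => mcmckmkkccmkk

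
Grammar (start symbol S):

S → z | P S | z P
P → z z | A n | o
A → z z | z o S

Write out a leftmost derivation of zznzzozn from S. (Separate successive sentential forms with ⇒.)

S ⇒ PS   [S → P S]
PS ⇒ AnS   [P → A n]
AnS ⇒ zznS   [A → z z]
zznS ⇒ zznzP   [S → z P]
zznzP ⇒ zznzAn   [P → A n]
zznzAn ⇒ zznzzoSn   [A → z o S]
zznzzoSn ⇒ zznzzozn   [S → z]

S ⇒ PS ⇒ AnS ⇒ zznS ⇒ zznzP ⇒ zznzAn ⇒ zznzzoSn ⇒ zznzzozn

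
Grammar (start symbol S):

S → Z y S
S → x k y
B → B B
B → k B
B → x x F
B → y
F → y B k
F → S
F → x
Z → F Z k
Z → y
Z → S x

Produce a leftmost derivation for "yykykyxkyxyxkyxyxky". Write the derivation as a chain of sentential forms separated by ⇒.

S ⇒ ZyS ⇒ SxyS ⇒ ZySxyS ⇒ SxySxyS ⇒ ZySxySxyS ⇒ FZkySxySxyS ⇒ yBkZkySxySxyS ⇒ yykZkySxySxyS ⇒ yykykySxySxyS ⇒ yykykyxkyxySxyS ⇒ yykykyxkyxyxkyxyS ⇒ yykykyxkyxyxkyxyxky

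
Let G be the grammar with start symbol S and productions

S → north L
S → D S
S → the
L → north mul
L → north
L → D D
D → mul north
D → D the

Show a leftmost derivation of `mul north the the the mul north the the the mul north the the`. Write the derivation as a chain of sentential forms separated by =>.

S => D S   [S → D S]
D S => D the S   [D → D the]
D the S => D the the S   [D → D the]
D the the S => D the the the S   [D → D the]
D the the the S => mul north the the the S   [D → mul north]
mul north the the the S => mul north the the the D S   [S → D S]
mul north the the the D S => mul north the the the D the S   [D → D the]
mul north the the the D the S => mul north the the the D the the S   [D → D the]
mul north the the the D the the S => mul north the the the D the the the S   [D → D the]
mul north the the the D the the the S => mul north the the the mul north the the the S   [D → mul north]
mul north the the the mul north the the the S => mul north the the the mul north the the the D S   [S → D S]
mul north the the the mul north the the the D S => mul north the the the mul north the the the D the S   [D → D the]
mul north the the the mul north the the the D the S => mul north the the the mul north the the the mul north the S   [D → mul north]
mul north the the the mul north the the the mul north the S => mul north the the the mul north the the the mul north the the   [S → the]

S => D S => D the S => D the the S => D the the the S => mul north the the the S => mul north the the the D S => mul north the the the D the S => mul north the the the D the the S => mul north the the the D the the the S => mul north the the the mul north the the the S => mul north the the the mul north the the the D S => mul north the the the mul north the the the D the S => mul north the the the mul north the the the mul north the S => mul north the the the mul north the the the mul north the the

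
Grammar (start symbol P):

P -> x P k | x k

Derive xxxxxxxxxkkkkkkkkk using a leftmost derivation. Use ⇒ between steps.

P⇒xPk⇒xxPkk⇒xxxPkkk⇒xxxxPkkkk⇒xxxxxPkkkkk⇒xxxxxxPkkkkkk⇒xxxxxxxPkkkkkkk⇒xxxxxxxxPkkkkkkkk⇒xxxxxxxxxkkkkkkkkk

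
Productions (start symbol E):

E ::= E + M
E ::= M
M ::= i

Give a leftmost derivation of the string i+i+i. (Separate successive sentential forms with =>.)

E => E+M => E+M+M => M+M+M => i+M+M => i+i+M => i+i+i

E => E+M   [E ::= E + M]
E+M => E+M+M   [E ::= E + M]
E+M+M => M+M+M   [E ::= M]
M+M+M => i+M+M   [M ::= i]
i+M+M => i+i+M   [M ::= i]
i+i+M => i+i+i   [M ::= i]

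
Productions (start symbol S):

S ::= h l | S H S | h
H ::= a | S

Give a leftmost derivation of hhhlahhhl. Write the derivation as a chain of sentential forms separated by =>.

S => SHS => SHSHS => hHSHS => hSSHS => hhSHS => hhSHSHS => hhhlHSHS => hhhlaSHS => hhhlahHS => hhhlahSS => hhhlahhS => hhhlahhhl

S => SHS   [S ::= S H S]
SHS => SHSHS   [S ::= S H S]
SHSHS => hHSHS   [S ::= h]
hHSHS => hSSHS   [H ::= S]
hSSHS => hhSHS   [S ::= h]
hhSHS => hhSHSHS   [S ::= S H S]
hhSHSHS => hhhlHSHS   [S ::= h l]
hhhlHSHS => hhhlaSHS   [H ::= a]
hhhlaSHS => hhhlahHS   [S ::= h]
hhhlahHS => hhhlahSS   [H ::= S]
hhhlahSS => hhhlahhS   [S ::= h]
hhhlahhS => hhhlahhhl   [S ::= h l]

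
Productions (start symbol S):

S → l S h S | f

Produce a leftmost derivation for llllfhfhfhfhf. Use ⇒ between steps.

S ⇒ lShS   [S → l S h S]
lShS ⇒ llShShS   [S → l S h S]
llShShS ⇒ lllShShShS   [S → l S h S]
lllShShShS ⇒ llllShShShShS   [S → l S h S]
llllShShShShS ⇒ llllfhShShShS   [S → f]
llllfhShShShS ⇒ llllfhfhShShS   [S → f]
llllfhfhShShS ⇒ llllfhfhfhShS   [S → f]
llllfhfhfhShS ⇒ llllfhfhfhfhS   [S → f]
llllfhfhfhfhS ⇒ llllfhfhfhfhf   [S → f]

S⇒lShS⇒llShShS⇒lllShShShS⇒llllShShShShS⇒llllfhShShShS⇒llllfhfhShShS⇒llllfhfhfhShS⇒llllfhfhfhfhS⇒llllfhfhfhfhf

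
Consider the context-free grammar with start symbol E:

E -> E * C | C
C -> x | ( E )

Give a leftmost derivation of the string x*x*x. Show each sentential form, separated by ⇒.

E ⇒ E*C   [E -> E * C]
E*C ⇒ E*C*C   [E -> E * C]
E*C*C ⇒ C*C*C   [E -> C]
C*C*C ⇒ x*C*C   [C -> x]
x*C*C ⇒ x*x*C   [C -> x]
x*x*C ⇒ x*x*x   [C -> x]

E ⇒ E*C ⇒ E*C*C ⇒ C*C*C ⇒ x*C*C ⇒ x*x*C ⇒ x*x*x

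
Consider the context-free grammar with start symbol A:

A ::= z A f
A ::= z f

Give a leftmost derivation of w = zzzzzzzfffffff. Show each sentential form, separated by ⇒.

A⇒zAf⇒zzAff⇒zzzAfff⇒zzzzAffff⇒zzzzzAfffff⇒zzzzzzAffffff⇒zzzzzzzfffffff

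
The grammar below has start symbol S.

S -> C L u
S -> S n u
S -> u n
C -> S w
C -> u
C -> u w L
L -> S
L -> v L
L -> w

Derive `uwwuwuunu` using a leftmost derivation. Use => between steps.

S=>Snu=>CLunu=>uwLLunu=>uwwLunu=>uwwSunu=>uwwCLuunu=>uwwuLuunu=>uwwuwuunu

S => Snu   [S -> S n u]
Snu => CLunu   [S -> C L u]
CLunu => uwLLunu   [C -> u w L]
uwLLunu => uwwLunu   [L -> w]
uwwLunu => uwwSunu   [L -> S]
uwwSunu => uwwCLuunu   [S -> C L u]
uwwCLuunu => uwwuLuunu   [C -> u]
uwwuLuunu => uwwuwuunu   [L -> w]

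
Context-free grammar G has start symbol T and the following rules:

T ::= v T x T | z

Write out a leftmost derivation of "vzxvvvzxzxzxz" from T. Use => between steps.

T => vTxT   [T ::= v T x T]
vTxT => vzxT   [T ::= z]
vzxT => vzxvTxT   [T ::= v T x T]
vzxvTxT => vzxvvTxTxT   [T ::= v T x T]
vzxvvTxTxT => vzxvvvTxTxTxT   [T ::= v T x T]
vzxvvvTxTxTxT => vzxvvvzxTxTxT   [T ::= z]
vzxvvvzxTxTxT => vzxvvvzxzxTxT   [T ::= z]
vzxvvvzxzxTxT => vzxvvvzxzxzxT   [T ::= z]
vzxvvvzxzxzxT => vzxvvvzxzxzxz   [T ::= z]

T => vTxT => vzxT => vzxvTxT => vzxvvTxTxT => vzxvvvTxTxTxT => vzxvvvzxTxTxT => vzxvvvzxzxTxT => vzxvvvzxzxzxT => vzxvvvzxzxzxz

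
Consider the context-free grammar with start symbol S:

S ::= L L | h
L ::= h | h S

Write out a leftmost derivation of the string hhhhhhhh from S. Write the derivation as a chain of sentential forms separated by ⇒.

S⇒LL⇒hL⇒hhS⇒hhLL⇒hhhSL⇒hhhLLL⇒hhhhLL⇒hhhhhSL⇒hhhhhLLL⇒hhhhhhLL⇒hhhhhhhL⇒hhhhhhhh

S ⇒ LL   [S ::= L L]
LL ⇒ hL   [L ::= h]
hL ⇒ hhS   [L ::= h S]
hhS ⇒ hhLL   [S ::= L L]
hhLL ⇒ hhhSL   [L ::= h S]
hhhSL ⇒ hhhLLL   [S ::= L L]
hhhLLL ⇒ hhhhLL   [L ::= h]
hhhhLL ⇒ hhhhhSL   [L ::= h S]
hhhhhSL ⇒ hhhhhLLL   [S ::= L L]
hhhhhLLL ⇒ hhhhhhLL   [L ::= h]
hhhhhhLL ⇒ hhhhhhhL   [L ::= h]
hhhhhhhL ⇒ hhhhhhhh   [L ::= h]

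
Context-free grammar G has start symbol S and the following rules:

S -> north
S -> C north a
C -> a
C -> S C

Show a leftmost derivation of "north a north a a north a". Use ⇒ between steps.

S ⇒ C north a ⇒ S C north a ⇒ north C north a ⇒ north S C north a ⇒ north C north a C north a ⇒ north a north a C north a ⇒ north a north a a north a

S ⇒ C north a   [S -> C north a]
C north a ⇒ S C north a   [C -> S C]
S C north a ⇒ north C north a   [S -> north]
north C north a ⇒ north S C north a   [C -> S C]
north S C north a ⇒ north C north a C north a   [S -> C north a]
north C north a C north a ⇒ north a north a C north a   [C -> a]
north a north a C north a ⇒ north a north a a north a   [C -> a]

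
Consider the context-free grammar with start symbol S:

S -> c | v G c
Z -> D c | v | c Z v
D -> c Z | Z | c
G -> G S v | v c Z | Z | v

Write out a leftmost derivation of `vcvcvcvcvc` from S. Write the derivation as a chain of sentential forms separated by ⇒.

S ⇒ vGc   [S -> v G c]
vGc ⇒ vGSvc   [G -> G S v]
vGSvc ⇒ vGSvSvc   [G -> G S v]
vGSvSvc ⇒ vZSvSvc   [G -> Z]
vZSvSvc ⇒ vcZvSvSvc   [Z -> c Z v]
vcZvSvSvc ⇒ vcDcvSvSvc   [Z -> D c]
vcDcvSvSvc ⇒ vcZcvSvSvc   [D -> Z]
vcZcvSvSvc ⇒ vcvcvSvSvc   [Z -> v]
vcvcvSvSvc ⇒ vcvcvcvSvc   [S -> c]
vcvcvcvSvc ⇒ vcvcvcvcvc   [S -> c]

S ⇒ vGc ⇒ vGSvc ⇒ vGSvSvc ⇒ vZSvSvc ⇒ vcZvSvSvc ⇒ vcDcvSvSvc ⇒ vcZcvSvSvc ⇒ vcvcvSvSvc ⇒ vcvcvcvSvc ⇒ vcvcvcvcvc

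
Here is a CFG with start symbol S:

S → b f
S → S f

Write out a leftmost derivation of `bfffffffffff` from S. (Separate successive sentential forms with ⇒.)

S⇒Sf⇒Sff⇒Sfff⇒Sffff⇒Sfffff⇒Sffffff⇒Sfffffff⇒Sffffffff⇒Sfffffffff⇒Sffffffffff⇒bfffffffffff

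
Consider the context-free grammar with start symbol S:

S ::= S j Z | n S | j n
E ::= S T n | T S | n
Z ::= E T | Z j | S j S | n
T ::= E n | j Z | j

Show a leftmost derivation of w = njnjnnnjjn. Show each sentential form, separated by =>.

S => SjZ   [S ::= S j Z]
SjZ => nSjZ   [S ::= n S]
nSjZ => nSjZjZ   [S ::= S j Z]
nSjZjZ => njnjZjZ   [S ::= j n]
njnjZjZ => njnjZjjZ   [Z ::= Z j]
njnjZjjZ => njnjETjjZ   [Z ::= E T]
njnjETjjZ => njnjnTjjZ   [E ::= n]
njnjnTjjZ => njnjnEnjjZ   [T ::= E n]
njnjnEnjjZ => njnjnnnjjZ   [E ::= n]
njnjnnnjjZ => njnjnnnjjn   [Z ::= n]

S=>SjZ=>nSjZ=>nSjZjZ=>njnjZjZ=>njnjZjjZ=>njnjETjjZ=>njnjnTjjZ=>njnjnEnjjZ=>njnjnnnjjZ=>njnjnnnjjn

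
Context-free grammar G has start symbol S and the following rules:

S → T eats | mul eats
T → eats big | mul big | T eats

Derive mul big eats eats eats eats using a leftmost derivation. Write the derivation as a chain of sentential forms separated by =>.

S => T eats => T eats eats => T eats eats eats => T eats eats eats eats => mul big eats eats eats eats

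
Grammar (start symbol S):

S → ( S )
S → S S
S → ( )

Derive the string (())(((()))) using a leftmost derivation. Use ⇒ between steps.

S ⇒ SS ⇒ (S)S ⇒ (())S ⇒ (())(S) ⇒ (())((S)) ⇒ (())(((S))) ⇒ (())(((())))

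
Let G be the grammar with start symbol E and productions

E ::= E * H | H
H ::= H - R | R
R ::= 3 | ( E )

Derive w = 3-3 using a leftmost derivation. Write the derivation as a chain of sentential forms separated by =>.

E => H => H-R => R-R => 3-R => 3-3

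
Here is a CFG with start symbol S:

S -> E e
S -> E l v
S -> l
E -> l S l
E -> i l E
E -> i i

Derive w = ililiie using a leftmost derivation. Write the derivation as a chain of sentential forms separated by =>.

S => Ee   [S -> E e]
Ee => ilEe   [E -> i l E]
ilEe => ililEe   [E -> i l E]
ililEe => ililiie   [E -> i i]

S => Ee => ilEe => ililEe => ililiie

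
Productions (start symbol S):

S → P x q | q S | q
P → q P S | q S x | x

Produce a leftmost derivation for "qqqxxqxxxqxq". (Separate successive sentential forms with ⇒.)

S ⇒ qS ⇒ qPxq ⇒ qqPSxq ⇒ qqqSxSxq ⇒ qqqPxqxSxq ⇒ qqqxxqxSxq ⇒ qqqxxqxPxqxq ⇒ qqqxxqxxxqxq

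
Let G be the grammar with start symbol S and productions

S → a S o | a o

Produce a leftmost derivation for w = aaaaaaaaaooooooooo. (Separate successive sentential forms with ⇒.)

S ⇒ aSo ⇒ aaSoo ⇒ aaaSooo ⇒ aaaaSoooo ⇒ aaaaaSooooo ⇒ aaaaaaSoooooo ⇒ aaaaaaaSooooooo ⇒ aaaaaaaaSoooooooo ⇒ aaaaaaaaaooooooooo

S ⇒ aSo   [S → a S o]
aSo ⇒ aaSoo   [S → a S o]
aaSoo ⇒ aaaSooo   [S → a S o]
aaaSooo ⇒ aaaaSoooo   [S → a S o]
aaaaSoooo ⇒ aaaaaSooooo   [S → a S o]
aaaaaSooooo ⇒ aaaaaaSoooooo   [S → a S o]
aaaaaaSoooooo ⇒ aaaaaaaSooooooo   [S → a S o]
aaaaaaaSooooooo ⇒ aaaaaaaaSoooooooo   [S → a S o]
aaaaaaaaSoooooooo ⇒ aaaaaaaaaooooooooo   [S → a o]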